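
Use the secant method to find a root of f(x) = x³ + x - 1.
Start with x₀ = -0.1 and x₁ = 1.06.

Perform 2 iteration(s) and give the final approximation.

f(x) = x³ + x - 1
x₀ = -0.1, x₁ = 1.06

Secant formula: x_{n+1} = x_n - f(x_n)(x_n - x_{n-1})/(f(x_n) - f(x_{n-1}))

Iteration 1:
  f(-0.100000) = -1.101000
  f(1.060000) = 1.251016
  x_2 = 1.060000 - 1.251016×(1.060000 - (-0.100000))/(1.251016 - (-1.101000))
       = 0.443007
Iteration 2:
  f(1.060000) = 1.251016
  f(0.443007) = -0.470051
  x_3 = 0.443007 - (-0.470051)×(0.443007 - 1.060000)/(-0.470051 - 1.251016)
       = 0.611517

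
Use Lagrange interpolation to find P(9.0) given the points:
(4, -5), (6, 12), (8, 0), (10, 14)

Lagrange interpolation formula:
P(x) = Σ yᵢ × Lᵢ(x)
where Lᵢ(x) = Π_{j≠i} (x - xⱼ)/(xᵢ - xⱼ)

L_0(9.0) = (9.0 - 6)/(4 - 6) × (9.0 - 8)/(4 - 8) × (9.0 - 10)/(4 - 10) = 0.062500
L_1(9.0) = (9.0 - 4)/(6 - 4) × (9.0 - 8)/(6 - 8) × (9.0 - 10)/(6 - 10) = -0.312500
L_2(9.0) = (9.0 - 4)/(8 - 4) × (9.0 - 6)/(8 - 6) × (9.0 - 10)/(8 - 10) = 0.937500
L_3(9.0) = (9.0 - 4)/(10 - 4) × (9.0 - 6)/(10 - 6) × (9.0 - 8)/(10 - 8) = 0.312500

P(9.0) = (-5)×L_0(9.0) + 12×L_1(9.0) + 0×L_2(9.0) + 14×L_3(9.0)
P(9.0) = 0.312500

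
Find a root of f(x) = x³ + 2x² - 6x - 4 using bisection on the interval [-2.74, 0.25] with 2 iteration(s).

f(x) = x³ + 2x² - 6x - 4
Initial interval: [-2.74, 0.25]

Iteration 1:
  c_1 = (-2.740000 + 0.250000)/2 = -1.245000
  f(c_1) = f(-1.245000) = 4.640269
  f(a) × f(c) ≥ 0, new interval: [-1.245000, 0.250000]
Iteration 2:
  c_2 = (-1.245000 + 0.250000)/2 = -0.497500
  f(c_2) = f(-0.497500) = -0.643122
  f(a) × f(c) < 0, new interval: [-1.245000, -0.497500]

After 2 iteration(s), the approximation is c_2 = -0.497500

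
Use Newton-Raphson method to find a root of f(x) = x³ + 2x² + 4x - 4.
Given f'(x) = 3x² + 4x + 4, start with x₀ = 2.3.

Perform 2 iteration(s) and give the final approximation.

f(x) = x³ + 2x² + 4x - 4
f'(x) = 3x² + 4x + 4
x₀ = 2.3

Newton-Raphson formula: x_{n+1} = x_n - f(x_n)/f'(x_n)

Iteration 1:
  f(2.300000) = 27.947000
  f'(2.300000) = 29.070000
  x_1 = 2.300000 - 27.947000/29.070000 = 1.338631
Iteration 2:
  f(1.338631) = 7.337125
  f'(1.338631) = 14.730322
  x_2 = 1.338631 - 7.337125/14.730322 = 0.840534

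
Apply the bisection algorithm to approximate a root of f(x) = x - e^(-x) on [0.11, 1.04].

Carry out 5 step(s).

f(x) = x - e^(-x)
Initial interval: [0.11, 1.04]

Iteration 1:
  c_1 = (0.110000 + 1.040000)/2 = 0.575000
  f(c_1) = f(0.575000) = 0.012295
  f(a) × f(c) < 0, new interval: [0.110000, 0.575000]
Iteration 2:
  c_2 = (0.110000 + 0.575000)/2 = 0.342500
  f(c_2) = f(0.342500) = -0.367493
  f(a) × f(c) ≥ 0, new interval: [0.342500, 0.575000]
Iteration 3:
  c_3 = (0.342500 + 0.575000)/2 = 0.458750
  f(c_3) = f(0.458750) = -0.173323
  f(a) × f(c) ≥ 0, new interval: [0.458750, 0.575000]
Iteration 4:
  c_4 = (0.458750 + 0.575000)/2 = 0.516875
  f(c_4) = f(0.516875) = -0.079506
  f(a) × f(c) ≥ 0, new interval: [0.516875, 0.575000]
Iteration 5:
  c_5 = (0.516875 + 0.575000)/2 = 0.545938
  f(c_5) = f(0.545938) = -0.033361
  f(a) × f(c) ≥ 0, new interval: [0.545938, 0.575000]

After 5 iteration(s), the approximation is c_5 = 0.545938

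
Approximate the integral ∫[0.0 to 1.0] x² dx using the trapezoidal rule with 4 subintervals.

f(x) = x²
a = 0.0, b = 1.0, n = 4
h = (b - a)/n = 0.250000

Trapezoidal rule: (h/2)[f(x₀) + 2f(x₁) + 2f(x₂) + ... + f(xₙ)]

x_0 = 0.0000, f(x_0) = 0.000000, coefficient = 1
x_1 = 0.2500, f(x_1) = 0.062500, coefficient = 2
x_2 = 0.5000, f(x_2) = 0.250000, coefficient = 2
x_3 = 0.7500, f(x_3) = 0.562500, coefficient = 2
x_4 = 1.0000, f(x_4) = 1.000000, coefficient = 1

I ≈ (0.250000/2) × 2.750000 = 0.343750
Exact value: 0.333333
Error: 0.010417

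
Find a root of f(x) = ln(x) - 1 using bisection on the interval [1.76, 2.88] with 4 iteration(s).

f(x) = ln(x) - 1
Initial interval: [1.76, 2.88]

Iteration 1:
  c_1 = (1.760000 + 2.880000)/2 = 2.320000
  f(c_1) = f(2.320000) = -0.158433
  f(a) × f(c) ≥ 0, new interval: [2.320000, 2.880000]
Iteration 2:
  c_2 = (2.320000 + 2.880000)/2 = 2.600000
  f(c_2) = f(2.600000) = -0.044489
  f(a) × f(c) ≥ 0, new interval: [2.600000, 2.880000]
Iteration 3:
  c_3 = (2.600000 + 2.880000)/2 = 2.740000
  f(c_3) = f(2.740000) = 0.007958
  f(a) × f(c) < 0, new interval: [2.600000, 2.740000]
Iteration 4:
  c_4 = (2.600000 + 2.740000)/2 = 2.670000
  f(c_4) = f(2.670000) = -0.017922
  f(a) × f(c) ≥ 0, new interval: [2.670000, 2.740000]

After 4 iteration(s), the approximation is c_4 = 2.670000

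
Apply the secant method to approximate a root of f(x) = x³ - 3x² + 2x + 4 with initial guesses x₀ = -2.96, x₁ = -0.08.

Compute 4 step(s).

f(x) = x³ - 3x² + 2x + 4
x₀ = -2.96, x₁ = -0.08

Secant formula: x_{n+1} = x_n - f(x_n)(x_n - x_{n-1})/(f(x_n) - f(x_{n-1}))

Iteration 1:
  f(-2.960000) = -54.139136
  f(-0.080000) = 3.820288
  x_2 = -0.080000 - 3.820288×(-0.080000 - (-2.960000))/(3.820288 - (-54.139136))
       = -0.269830
Iteration 2:
  f(-0.080000) = 3.820288
  f(-0.269830) = 3.222270
  x_3 = -0.269830 - 3.222270×(-0.269830 - (-0.080000))/(3.222270 - 3.820288)
       = -1.292680
Iteration 3:
  f(-0.269830) = 3.222270
  f(-1.292680) = -5.758528
  x_4 = -1.292680 - (-5.758528)×(-1.292680 - (-0.269830))/(-5.758528 - 3.222270)
       = -0.636824
Iteration 4:
  f(-1.292680) = -5.758528
  f(-0.636824) = 1.251456
  x_5 = -0.636824 - 1.251456×(-0.636824 - (-1.292680))/(1.251456 - (-5.758528))
       = -0.753911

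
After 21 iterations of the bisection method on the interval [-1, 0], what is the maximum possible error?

Bisection error bound: |error| ≤ (b-a)/2^n
|error| ≤ (0 - (-1))/2^21 = 1/2^21
|error| ≤ 0.0000004768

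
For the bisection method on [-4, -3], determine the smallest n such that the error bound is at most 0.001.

We need (b-a)/2^n ≤ 0.001
(-3 - (-4))/2^n ≤ 0.001
1/2^n ≤ 0.001
2^n ≥ 1000
n ≥ log₂(1000) = 9.97
n ≥ 10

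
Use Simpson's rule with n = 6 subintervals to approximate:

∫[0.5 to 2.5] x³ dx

f(x) = x³
a = 0.5, b = 2.5, n = 6
h = (b - a)/n = 0.333333

Simpson's rule: (h/3)[f(x₀) + 4f(x₁) + 2f(x₂) + ... + f(xₙ)]

x_0 = 0.5000, f(x_0) = 0.125000, coefficient = 1
x_1 = 0.8333, f(x_1) = 0.578704, coefficient = 4
x_2 = 1.1667, f(x_2) = 1.587963, coefficient = 2
x_3 = 1.5000, f(x_3) = 3.375000, coefficient = 4
x_4 = 1.8333, f(x_4) = 6.162037, coefficient = 2
x_5 = 2.1667, f(x_5) = 10.171296, coefficient = 4
x_6 = 2.5000, f(x_6) = 15.625000, coefficient = 1

I ≈ (0.333333/3) × 87.750000 = 9.750000
Exact value: 9.750000
Error: 0.000000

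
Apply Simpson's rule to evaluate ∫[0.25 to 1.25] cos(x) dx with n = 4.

f(x) = cos(x)
a = 0.25, b = 1.25, n = 4
h = (b - a)/n = 0.250000

Simpson's rule: (h/3)[f(x₀) + 4f(x₁) + 2f(x₂) + ... + f(xₙ)]

x_0 = 0.2500, f(x_0) = 0.968912, coefficient = 1
x_1 = 0.5000, f(x_1) = 0.877583, coefficient = 4
x_2 = 0.7500, f(x_2) = 0.731689, coefficient = 2
x_3 = 1.0000, f(x_3) = 0.540302, coefficient = 4
x_4 = 1.2500, f(x_4) = 0.315322, coefficient = 1

I ≈ (0.250000/3) × 8.419152 = 0.701596
Exact value: 0.701581
Error: 0.000015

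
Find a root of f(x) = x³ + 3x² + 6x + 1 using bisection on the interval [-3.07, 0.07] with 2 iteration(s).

f(x) = x³ + 3x² + 6x + 1
Initial interval: [-3.07, 0.07]

Iteration 1:
  c_1 = (-3.070000 + 0.070000)/2 = -1.500000
  f(c_1) = f(-1.500000) = -4.625000
  f(a) × f(c) ≥ 0, new interval: [-1.500000, 0.070000]
Iteration 2:
  c_2 = (-1.500000 + 0.070000)/2 = -0.715000
  f(c_2) = f(-0.715000) = -2.121851
  f(a) × f(c) ≥ 0, new interval: [-0.715000, 0.070000]

After 2 iteration(s), the approximation is c_2 = -0.715000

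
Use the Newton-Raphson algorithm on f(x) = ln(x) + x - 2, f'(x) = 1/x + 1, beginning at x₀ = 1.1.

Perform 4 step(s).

f(x) = ln(x) + x - 2
f'(x) = 1/x + 1
x₀ = 1.1

Newton-Raphson formula: x_{n+1} = x_n - f(x_n)/f'(x_n)

Iteration 1:
  f(1.100000) = -0.804690
  f'(1.100000) = 1.909091
  x_1 = 1.100000 - (-0.804690)/1.909091 = 1.521504
Iteration 2:
  f(1.521504) = -0.058796
  f'(1.521504) = 1.657244
  x_2 = 1.521504 - (-0.058796)/1.657244 = 1.556983
Iteration 3:
  f(1.556983) = -0.000268
  f'(1.556983) = 1.642268
  x_3 = 1.556983 - (-0.000268)/1.642268 = 1.557146
Iteration 4:
  f(1.557146) = 0.000000
  f'(1.557146) = 1.642201
  x_4 = 1.557146 - 0.000000/1.642201 = 1.557146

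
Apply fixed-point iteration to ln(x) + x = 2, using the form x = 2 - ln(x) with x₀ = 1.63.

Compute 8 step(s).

Equation: ln(x) + x = 2
Fixed-point form: x = 2 - ln(x)
x₀ = 1.63

x_1 = g(1.630000) = 1.511420
x_2 = g(1.511420) = 1.586950
x_3 = g(1.586950) = 1.538186
x_4 = g(1.538186) = 1.569396
x_5 = g(1.569396) = 1.549309
x_6 = g(1.549309) = 1.562191
x_7 = g(1.562191) = 1.553911
x_8 = g(1.553911) = 1.559225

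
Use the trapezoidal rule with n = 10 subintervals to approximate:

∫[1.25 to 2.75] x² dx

f(x) = x²
a = 1.25, b = 2.75, n = 10
h = (b - a)/n = 0.150000

Trapezoidal rule: (h/2)[f(x₀) + 2f(x₁) + 2f(x₂) + ... + f(xₙ)]

x_0 = 1.2500, f(x_0) = 1.562500, coefficient = 1
x_1 = 1.4000, f(x_1) = 1.960000, coefficient = 2
x_2 = 1.5500, f(x_2) = 2.402500, coefficient = 2
x_3 = 1.7000, f(x_3) = 2.890000, coefficient = 2
x_4 = 1.8500, f(x_4) = 3.422500, coefficient = 2
x_5 = 2.0000, f(x_5) = 4.000000, coefficient = 2
x_6 = 2.1500, f(x_6) = 4.622500, coefficient = 2
x_7 = 2.3000, f(x_7) = 5.290000, coefficient = 2
x_8 = 2.4500, f(x_8) = 6.002500, coefficient = 2
x_9 = 2.6000, f(x_9) = 6.760000, coefficient = 2
x_10 = 2.7500, f(x_10) = 7.562500, coefficient = 1

I ≈ (0.150000/2) × 83.825000 = 6.286875
Exact value: 6.281250
Error: 0.005625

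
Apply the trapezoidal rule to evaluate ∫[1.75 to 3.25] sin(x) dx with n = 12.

f(x) = sin(x)
a = 1.75, b = 3.25, n = 12
h = (b - a)/n = 0.125000

Trapezoidal rule: (h/2)[f(x₀) + 2f(x₁) + 2f(x₂) + ... + f(xₙ)]

x_0 = 1.7500, f(x_0) = 0.983986, coefficient = 1
x_1 = 1.8750, f(x_1) = 0.954086, coefficient = 2
x_2 = 2.0000, f(x_2) = 0.909297, coefficient = 2
x_3 = 2.1250, f(x_3) = 0.850320, coefficient = 2
x_4 = 2.2500, f(x_4) = 0.778073, coefficient = 2
x_5 = 2.3750, f(x_5) = 0.693685, coefficient = 2
x_6 = 2.5000, f(x_6) = 0.598472, coefficient = 2
x_7 = 2.6250, f(x_7) = 0.493920, coefficient = 2
x_8 = 2.7500, f(x_8) = 0.381661, coefficient = 2
x_9 = 2.8750, f(x_9) = 0.263446, coefficient = 2
x_10 = 3.0000, f(x_10) = 0.141120, coefficient = 2
x_11 = 3.1250, f(x_11) = 0.016592, coefficient = 2
x_12 = 3.2500, f(x_12) = -0.108195, coefficient = 1

I ≈ (0.125000/2) × 13.037136 = 0.814821
Exact value: 0.815884
Error: 0.001063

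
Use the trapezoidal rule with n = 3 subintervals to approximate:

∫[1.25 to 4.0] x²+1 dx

f(x) = x²+1
a = 1.25, b = 4.0, n = 3
h = (b - a)/n = 0.916667

Trapezoidal rule: (h/2)[f(x₀) + 2f(x₁) + 2f(x₂) + ... + f(xₙ)]

x_0 = 1.2500, f(x_0) = 2.562500, coefficient = 1
x_1 = 2.1667, f(x_1) = 5.694444, coefficient = 2
x_2 = 3.0833, f(x_2) = 10.506944, coefficient = 2
x_3 = 4.0000, f(x_3) = 17.000000, coefficient = 1

I ≈ (0.916667/2) × 51.965278 = 23.817419
Exact value: 23.432292
Error: 0.385127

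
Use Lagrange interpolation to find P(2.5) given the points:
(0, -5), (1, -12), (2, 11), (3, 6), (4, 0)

Lagrange interpolation formula:
P(x) = Σ yᵢ × Lᵢ(x)
where Lᵢ(x) = Π_{j≠i} (x - xⱼ)/(xᵢ - xⱼ)

L_0(2.5) = (2.5 - 1)/(0 - 1) × (2.5 - 2)/(0 - 2) × (2.5 - 3)/(0 - 3) × (2.5 - 4)/(0 - 4) = 0.023438
L_1(2.5) = (2.5 - 0)/(1 - 0) × (2.5 - 2)/(1 - 2) × (2.5 - 3)/(1 - 3) × (2.5 - 4)/(1 - 4) = -0.156250
L_2(2.5) = (2.5 - 0)/(2 - 0) × (2.5 - 1)/(2 - 1) × (2.5 - 3)/(2 - 3) × (2.5 - 4)/(2 - 4) = 0.703125
L_3(2.5) = (2.5 - 0)/(3 - 0) × (2.5 - 1)/(3 - 1) × (2.5 - 2)/(3 - 2) × (2.5 - 4)/(3 - 4) = 0.468750
L_4(2.5) = (2.5 - 0)/(4 - 0) × (2.5 - 1)/(4 - 1) × (2.5 - 2)/(4 - 2) × (2.5 - 3)/(4 - 3) = -0.039062

P(2.5) = (-5)×L_0(2.5) + (-12)×L_1(2.5) + 11×L_2(2.5) + 6×L_3(2.5) + 0×L_4(2.5)
P(2.5) = 12.304688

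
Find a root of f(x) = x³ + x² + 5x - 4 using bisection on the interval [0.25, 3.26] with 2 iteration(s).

f(x) = x³ + x² + 5x - 4
Initial interval: [0.25, 3.26]

Iteration 1:
  c_1 = (0.250000 + 3.260000)/2 = 1.755000
  f(c_1) = f(1.755000) = 13.260469
  f(a) × f(c) < 0, new interval: [0.250000, 1.755000]
Iteration 2:
  c_2 = (0.250000 + 1.755000)/2 = 1.002500
  f(c_2) = f(1.002500) = 3.025025
  f(a) × f(c) < 0, new interval: [0.250000, 1.002500]

After 2 iteration(s), the approximation is c_2 = 1.002500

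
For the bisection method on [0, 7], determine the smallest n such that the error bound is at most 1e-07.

We need (b-a)/2^n ≤ 1e-07
(7 - 0)/2^n ≤ 1e-07
7/2^n ≤ 1e-07
2^n ≥ 70000000
n ≥ log₂(70000000) = 26.06
n ≥ 27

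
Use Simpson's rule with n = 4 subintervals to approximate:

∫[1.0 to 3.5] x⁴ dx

f(x) = x⁴
a = 1.0, b = 3.5, n = 4
h = (b - a)/n = 0.625000

Simpson's rule: (h/3)[f(x₀) + 4f(x₁) + 2f(x₂) + ... + f(xₙ)]

x_0 = 1.0000, f(x_0) = 1.000000, coefficient = 1
x_1 = 1.6250, f(x_1) = 6.972900, coefficient = 4
x_2 = 2.2500, f(x_2) = 25.628906, coefficient = 2
x_3 = 2.8750, f(x_3) = 68.320557, coefficient = 4
x_4 = 3.5000, f(x_4) = 150.062500, coefficient = 1

I ≈ (0.625000/3) × 503.494141 = 104.894613
Exact value: 104.843750
Error: 0.050863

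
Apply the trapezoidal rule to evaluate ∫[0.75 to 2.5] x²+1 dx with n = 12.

f(x) = x²+1
a = 0.75, b = 2.5, n = 12
h = (b - a)/n = 0.145833

Trapezoidal rule: (h/2)[f(x₀) + 2f(x₁) + 2f(x₂) + ... + f(xₙ)]

x_0 = 0.7500, f(x_0) = 1.562500, coefficient = 1
x_1 = 0.8958, f(x_1) = 1.802517, coefficient = 2
x_2 = 1.0417, f(x_2) = 2.085069, coefficient = 2
x_3 = 1.1875, f(x_3) = 2.410156, coefficient = 2
x_4 = 1.3333, f(x_4) = 2.777778, coefficient = 2
x_5 = 1.4792, f(x_5) = 3.187934, coefficient = 2
x_6 = 1.6250, f(x_6) = 3.640625, coefficient = 2
x_7 = 1.7708, f(x_7) = 4.135851, coefficient = 2
x_8 = 1.9167, f(x_8) = 4.673611, coefficient = 2
x_9 = 2.0625, f(x_9) = 5.253906, coefficient = 2
x_10 = 2.2083, f(x_10) = 5.876736, coefficient = 2
x_11 = 2.3542, f(x_11) = 6.542101, coefficient = 2
x_12 = 2.5000, f(x_12) = 7.250000, coefficient = 1

I ≈ (0.145833/2) × 93.585069 = 6.823911
Exact value: 6.817708
Error: 0.006203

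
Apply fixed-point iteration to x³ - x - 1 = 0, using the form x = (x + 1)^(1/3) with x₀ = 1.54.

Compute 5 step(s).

Equation: x³ - x - 1 = 0
Fixed-point form: x = (x + 1)^(1/3)
x₀ = 1.54

x_1 = g(1.540000) = 1.364409
x_2 = g(1.364409) = 1.332215
x_3 = g(1.332215) = 1.326140
x_4 = g(1.326140) = 1.324988
x_5 = g(1.324988) = 1.324769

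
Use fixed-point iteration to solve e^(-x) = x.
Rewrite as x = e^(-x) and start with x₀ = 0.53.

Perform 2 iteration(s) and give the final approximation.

Equation: e^(-x) = x
Fixed-point form: x = e^(-x)
x₀ = 0.53

x_1 = g(0.530000) = 0.588605
x_2 = g(0.588605) = 0.555101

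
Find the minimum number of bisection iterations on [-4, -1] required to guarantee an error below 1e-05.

We need (b-a)/2^n ≤ 1e-05
(-1 - (-4))/2^n ≤ 1e-05
3/2^n ≤ 1e-05
2^n ≥ 300000
n ≥ log₂(300000) = 18.19
n ≥ 19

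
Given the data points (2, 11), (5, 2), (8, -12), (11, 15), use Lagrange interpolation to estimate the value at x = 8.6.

Lagrange interpolation formula:
P(x) = Σ yᵢ × Lᵢ(x)
where Lᵢ(x) = Π_{j≠i} (x - xⱼ)/(xᵢ - xⱼ)

L_0(8.6) = (8.6 - 5)/(2 - 5) × (8.6 - 8)/(2 - 8) × (8.6 - 11)/(2 - 11) = 0.032000
L_1(8.6) = (8.6 - 2)/(5 - 2) × (8.6 - 8)/(5 - 8) × (8.6 - 11)/(5 - 11) = -0.176000
L_2(8.6) = (8.6 - 2)/(8 - 2) × (8.6 - 5)/(8 - 5) × (8.6 - 11)/(8 - 11) = 1.056000
L_3(8.6) = (8.6 - 2)/(11 - 2) × (8.6 - 5)/(11 - 5) × (8.6 - 8)/(11 - 8) = 0.088000

P(8.6) = 11×L_0(8.6) + 2×L_1(8.6) + (-12)×L_2(8.6) + 15×L_3(8.6)
P(8.6) = -11.352000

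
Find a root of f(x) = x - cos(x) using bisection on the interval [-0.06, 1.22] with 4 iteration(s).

f(x) = x - cos(x)
Initial interval: [-0.06, 1.22]

Iteration 1:
  c_1 = (-0.060000 + 1.220000)/2 = 0.580000
  f(c_1) = f(0.580000) = -0.256463
  f(a) × f(c) ≥ 0, new interval: [0.580000, 1.220000]
Iteration 2:
  c_2 = (0.580000 + 1.220000)/2 = 0.900000
  f(c_2) = f(0.900000) = 0.278390
  f(a) × f(c) < 0, new interval: [0.580000, 0.900000]
Iteration 3:
  c_3 = (0.580000 + 0.900000)/2 = 0.740000
  f(c_3) = f(0.740000) = 0.001531
  f(a) × f(c) < 0, new interval: [0.580000, 0.740000]
Iteration 4:
  c_4 = (0.580000 + 0.740000)/2 = 0.660000
  f(c_4) = f(0.660000) = -0.129992
  f(a) × f(c) ≥ 0, new interval: [0.660000, 0.740000]

After 4 iteration(s), the approximation is c_4 = 0.660000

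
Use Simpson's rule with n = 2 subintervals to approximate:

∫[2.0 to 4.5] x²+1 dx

f(x) = x²+1
a = 2.0, b = 4.5, n = 2
h = (b - a)/n = 1.250000

Simpson's rule: (h/3)[f(x₀) + 4f(x₁) + 2f(x₂) + ... + f(xₙ)]

x_0 = 2.0000, f(x_0) = 5.000000, coefficient = 1
x_1 = 3.2500, f(x_1) = 11.562500, coefficient = 4
x_2 = 4.5000, f(x_2) = 21.250000, coefficient = 1

I ≈ (1.250000/3) × 72.500000 = 30.208333
Exact value: 30.208333
Error: 0.000000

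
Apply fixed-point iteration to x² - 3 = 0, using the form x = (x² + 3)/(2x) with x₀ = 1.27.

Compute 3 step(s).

Equation: x² - 3 = 0
Fixed-point form: x = (x² + 3)/(2x)
x₀ = 1.27

x_1 = g(1.270000) = 1.816102
x_2 = g(1.816102) = 1.733996
x_3 = g(1.733996) = 1.732052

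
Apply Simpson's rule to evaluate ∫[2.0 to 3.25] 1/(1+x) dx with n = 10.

f(x) = 1/(1+x)
a = 2.0, b = 3.25, n = 10
h = (b - a)/n = 0.125000

Simpson's rule: (h/3)[f(x₀) + 4f(x₁) + 2f(x₂) + ... + f(xₙ)]

x_0 = 2.0000, f(x_0) = 0.333333, coefficient = 1
x_1 = 2.1250, f(x_1) = 0.320000, coefficient = 4
x_2 = 2.2500, f(x_2) = 0.307692, coefficient = 2
x_3 = 2.3750, f(x_3) = 0.296296, coefficient = 4
x_4 = 2.5000, f(x_4) = 0.285714, coefficient = 2
x_5 = 2.6250, f(x_5) = 0.275862, coefficient = 4
x_6 = 2.7500, f(x_6) = 0.266667, coefficient = 2
x_7 = 2.8750, f(x_7) = 0.258065, coefficient = 4
x_8 = 3.0000, f(x_8) = 0.250000, coefficient = 2
x_9 = 3.1250, f(x_9) = 0.242424, coefficient = 4
x_10 = 3.2500, f(x_10) = 0.235294, coefficient = 1

I ≈ (0.125000/3) × 8.359362 = 0.348307
Exact value: 0.348307
Error: 0.000000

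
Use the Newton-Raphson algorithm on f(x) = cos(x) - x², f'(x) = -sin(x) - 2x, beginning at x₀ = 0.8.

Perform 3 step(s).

f(x) = cos(x) - x²
f'(x) = -sin(x) - 2x
x₀ = 0.8

Newton-Raphson formula: x_{n+1} = x_n - f(x_n)/f'(x_n)

Iteration 1:
  f(0.800000) = 0.056707
  f'(0.800000) = -2.317356
  x_1 = 0.800000 - 0.056707/(-2.317356) = 0.824470
Iteration 2:
  f(0.824470) = -0.000806
  f'(0.824470) = -2.383129
  x_2 = 0.824470 - (-0.000806)/(-2.383129) = 0.824132
Iteration 3:
  f(0.824132) = 0.000000
  f'(0.824132) = -2.382224
  x_3 = 0.824132 - 0.000000/(-2.382224) = 0.824132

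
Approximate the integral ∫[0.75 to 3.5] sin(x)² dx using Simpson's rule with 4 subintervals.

f(x) = sin(x)²
a = 0.75, b = 3.5, n = 4
h = (b - a)/n = 0.687500

Simpson's rule: (h/3)[f(x₀) + 4f(x₁) + 2f(x₂) + ... + f(xₙ)]

x_0 = 0.7500, f(x_0) = 0.464631, coefficient = 1
x_1 = 1.4375, f(x_1) = 0.982337, coefficient = 4
x_2 = 2.1250, f(x_2) = 0.723044, coefficient = 2
x_3 = 2.8125, f(x_3) = 0.104448, coefficient = 4
x_4 = 3.5000, f(x_4) = 0.123049, coefficient = 1

I ≈ (0.687500/3) × 6.380909 = 1.462292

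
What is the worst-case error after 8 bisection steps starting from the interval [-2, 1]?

Bisection error bound: |error| ≤ (b-a)/2^n
|error| ≤ (1 - (-2))/2^8 = 3/2^8
|error| ≤ 0.0117187500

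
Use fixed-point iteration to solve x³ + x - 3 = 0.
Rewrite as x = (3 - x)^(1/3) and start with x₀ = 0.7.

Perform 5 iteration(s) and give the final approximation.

Equation: x³ + x - 3 = 0
Fixed-point form: x = (3 - x)^(1/3)
x₀ = 0.7

x_1 = g(0.700000) = 1.320006
x_2 = g(1.320006) = 1.188783
x_3 = g(1.188783) = 1.218962
x_4 = g(1.218962) = 1.212154
x_5 = g(1.212154) = 1.213696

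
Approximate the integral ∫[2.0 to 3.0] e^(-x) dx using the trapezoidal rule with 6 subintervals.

f(x) = e^(-x)
a = 2.0, b = 3.0, n = 6
h = (b - a)/n = 0.166667

Trapezoidal rule: (h/2)[f(x₀) + 2f(x₁) + 2f(x₂) + ... + f(xₙ)]

x_0 = 2.0000, f(x_0) = 0.135335, coefficient = 1
x_1 = 2.1667, f(x_1) = 0.114559, coefficient = 2
x_2 = 2.3333, f(x_2) = 0.096972, coefficient = 2
x_3 = 2.5000, f(x_3) = 0.082085, coefficient = 2
x_4 = 2.6667, f(x_4) = 0.069483, coefficient = 2
x_5 = 2.8333, f(x_5) = 0.058816, coefficient = 2
x_6 = 3.0000, f(x_6) = 0.049787, coefficient = 1

I ≈ (0.166667/2) × 1.028954 = 0.085746
Exact value: 0.085548
Error: 0.000198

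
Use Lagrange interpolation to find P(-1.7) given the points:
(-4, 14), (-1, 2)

Lagrange interpolation formula:
P(x) = Σ yᵢ × Lᵢ(x)
where Lᵢ(x) = Π_{j≠i} (x - xⱼ)/(xᵢ - xⱼ)

L_0(-1.7) = (-1.7 - (-1))/(-4 - (-1)) = 0.233333
L_1(-1.7) = (-1.7 - (-4))/(-1 - (-4)) = 0.766667

P(-1.7) = 14×L_0(-1.7) + 2×L_1(-1.7)
P(-1.7) = 4.800000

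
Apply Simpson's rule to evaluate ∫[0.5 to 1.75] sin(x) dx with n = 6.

f(x) = sin(x)
a = 0.5, b = 1.75, n = 6
h = (b - a)/n = 0.208333

Simpson's rule: (h/3)[f(x₀) + 4f(x₁) + 2f(x₂) + ... + f(xₙ)]

x_0 = 0.5000, f(x_0) = 0.479426, coefficient = 1
x_1 = 0.7083, f(x_1) = 0.650569, coefficient = 4
x_2 = 0.9167, f(x_2) = 0.793578, coefficient = 2
x_3 = 1.1250, f(x_3) = 0.902268, coefficient = 4
x_4 = 1.3333, f(x_4) = 0.971938, coefficient = 2
x_5 = 1.5417, f(x_5) = 0.999576, coefficient = 4
x_6 = 1.7500, f(x_6) = 0.983986, coefficient = 1

I ≈ (0.208333/3) × 15.204092 = 1.055840
Exact value: 1.055829
Error: 0.000011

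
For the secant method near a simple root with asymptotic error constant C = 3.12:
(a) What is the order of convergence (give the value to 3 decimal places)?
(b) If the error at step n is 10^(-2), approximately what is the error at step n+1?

(a) Secant method has superlinear convergence with order φ = (1+√5)/2 ≈ 1.618.
    This means |e_{n+1}| ≈ C|e_n|^1.618.

(b) With |e_n| = 10^(-2) and C = 3.12:
    |e_{n+1}| ≈ 3.12 × (10^(-2))^1.618 = 3.12 × 10^(-3.24)

(a) ≈ 1.618 (golden ratio); (b) |e_{n+1}| ≈ 1.812e-03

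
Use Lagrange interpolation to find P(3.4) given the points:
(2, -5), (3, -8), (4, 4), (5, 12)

Lagrange interpolation formula:
P(x) = Σ yᵢ × Lᵢ(x)
where Lᵢ(x) = Π_{j≠i} (x - xⱼ)/(xᵢ - xⱼ)

L_0(3.4) = (3.4 - 3)/(2 - 3) × (3.4 - 4)/(2 - 4) × (3.4 - 5)/(2 - 5) = -0.064000
L_1(3.4) = (3.4 - 2)/(3 - 2) × (3.4 - 4)/(3 - 4) × (3.4 - 5)/(3 - 5) = 0.672000
L_2(3.4) = (3.4 - 2)/(4 - 2) × (3.4 - 3)/(4 - 3) × (3.4 - 5)/(4 - 5) = 0.448000
L_3(3.4) = (3.4 - 2)/(5 - 2) × (3.4 - 3)/(5 - 3) × (3.4 - 4)/(5 - 4) = -0.056000

P(3.4) = (-5)×L_0(3.4) + (-8)×L_1(3.4) + 4×L_2(3.4) + 12×L_3(3.4)
P(3.4) = -3.936000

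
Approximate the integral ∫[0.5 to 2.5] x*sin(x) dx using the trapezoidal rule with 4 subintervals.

f(x) = x*sin(x)
a = 0.5, b = 2.5, n = 4
h = (b - a)/n = 0.500000

Trapezoidal rule: (h/2)[f(x₀) + 2f(x₁) + 2f(x₂) + ... + f(xₙ)]

x_0 = 0.5000, f(x_0) = 0.239713, coefficient = 1
x_1 = 1.0000, f(x_1) = 0.841471, coefficient = 2
x_2 = 1.5000, f(x_2) = 1.496242, coefficient = 2
x_3 = 2.0000, f(x_3) = 1.818595, coefficient = 2
x_4 = 2.5000, f(x_4) = 1.496180, coefficient = 1

I ≈ (0.500000/2) × 10.048510 = 2.512127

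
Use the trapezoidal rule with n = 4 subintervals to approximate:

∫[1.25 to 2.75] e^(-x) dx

f(x) = e^(-x)
a = 1.25, b = 2.75, n = 4
h = (b - a)/n = 0.375000

Trapezoidal rule: (h/2)[f(x₀) + 2f(x₁) + 2f(x₂) + ... + f(xₙ)]

x_0 = 1.2500, f(x_0) = 0.286505, coefficient = 1
x_1 = 1.6250, f(x_1) = 0.196912, coefficient = 2
x_2 = 2.0000, f(x_2) = 0.135335, coefficient = 2
x_3 = 2.3750, f(x_3) = 0.093014, coefficient = 2
x_4 = 2.7500, f(x_4) = 0.063928, coefficient = 1

I ≈ (0.375000/2) × 1.200956 = 0.225179
Exact value: 0.222577
Error: 0.002602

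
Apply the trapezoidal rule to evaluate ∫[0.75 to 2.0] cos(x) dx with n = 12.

f(x) = cos(x)
a = 0.75, b = 2.0, n = 12
h = (b - a)/n = 0.104167

Trapezoidal rule: (h/2)[f(x₀) + 2f(x₁) + 2f(x₂) + ... + f(xₙ)]

x_0 = 0.7500, f(x_0) = 0.731689, coefficient = 1
x_1 = 0.8542, f(x_1) = 0.656847, coefficient = 2
x_2 = 0.9583, f(x_2) = 0.574885, coefficient = 2
x_3 = 1.0625, f(x_3) = 0.486690, coefficient = 2
x_4 = 1.1667, f(x_4) = 0.393219, coefficient = 2
x_5 = 1.2708, f(x_5) = 0.295485, coefficient = 2
x_6 = 1.3750, f(x_6) = 0.194548, coefficient = 2
x_7 = 1.4792, f(x_7) = 0.091501, coefficient = 2
x_8 = 1.5833, f(x_8) = -0.012537, coefficient = 2
x_9 = 1.6875, f(x_9) = -0.116439, coefficient = 2
x_10 = 1.7917, f(x_10) = -0.219079, coefficient = 2
x_11 = 1.8958, f(x_11) = -0.319344, coefficient = 2
x_12 = 2.0000, f(x_12) = -0.416147, coefficient = 1

I ≈ (0.104167/2) × 4.367093 = 0.227453
Exact value: 0.227659
Error: 0.000206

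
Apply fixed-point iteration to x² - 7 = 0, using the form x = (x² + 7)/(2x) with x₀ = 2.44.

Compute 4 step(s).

Equation: x² - 7 = 0
Fixed-point form: x = (x² + 7)/(2x)
x₀ = 2.44

x_1 = g(2.440000) = 2.654426
x_2 = g(2.654426) = 2.645765
x_3 = g(2.645765) = 2.645751
x_4 = g(2.645751) = 2.645751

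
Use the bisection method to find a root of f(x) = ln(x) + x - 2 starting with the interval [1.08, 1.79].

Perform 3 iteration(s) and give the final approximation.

f(x) = ln(x) + x - 2
Initial interval: [1.08, 1.79]

Iteration 1:
  c_1 = (1.080000 + 1.790000)/2 = 1.435000
  f(c_1) = f(1.435000) = -0.203835
  f(a) × f(c) ≥ 0, new interval: [1.435000, 1.790000]
Iteration 2:
  c_2 = (1.435000 + 1.790000)/2 = 1.612500
  f(c_2) = f(1.612500) = 0.090286
  f(a) × f(c) < 0, new interval: [1.435000, 1.612500]
Iteration 3:
  c_3 = (1.435000 + 1.612500)/2 = 1.523750
  f(c_3) = f(1.523750) = -0.055076
  f(a) × f(c) ≥ 0, new interval: [1.523750, 1.612500]

After 3 iteration(s), the approximation is c_3 = 1.523750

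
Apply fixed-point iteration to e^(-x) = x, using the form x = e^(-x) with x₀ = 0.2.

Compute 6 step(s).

Equation: e^(-x) = x
Fixed-point form: x = e^(-x)
x₀ = 0.2

x_1 = g(0.200000) = 0.818731
x_2 = g(0.818731) = 0.440991
x_3 = g(0.440991) = 0.643398
x_4 = g(0.643398) = 0.525503
x_5 = g(0.525503) = 0.591258
x_6 = g(0.591258) = 0.553631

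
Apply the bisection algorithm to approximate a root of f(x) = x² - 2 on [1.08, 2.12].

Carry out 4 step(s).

f(x) = x² - 2
Initial interval: [1.08, 2.12]

Iteration 1:
  c_1 = (1.080000 + 2.120000)/2 = 1.600000
  f(c_1) = f(1.600000) = 0.560000
  f(a) × f(c) < 0, new interval: [1.080000, 1.600000]
Iteration 2:
  c_2 = (1.080000 + 1.600000)/2 = 1.340000
  f(c_2) = f(1.340000) = -0.204400
  f(a) × f(c) ≥ 0, new interval: [1.340000, 1.600000]
Iteration 3:
  c_3 = (1.340000 + 1.600000)/2 = 1.470000
  f(c_3) = f(1.470000) = 0.160900
  f(a) × f(c) < 0, new interval: [1.340000, 1.470000]
Iteration 4:
  c_4 = (1.340000 + 1.470000)/2 = 1.405000
  f(c_4) = f(1.405000) = -0.025975
  f(a) × f(c) ≥ 0, new interval: [1.405000, 1.470000]

After 4 iteration(s), the approximation is c_4 = 1.405000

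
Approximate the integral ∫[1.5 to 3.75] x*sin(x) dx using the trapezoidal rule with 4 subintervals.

f(x) = x*sin(x)
a = 1.5, b = 3.75, n = 4
h = (b - a)/n = 0.562500

Trapezoidal rule: (h/2)[f(x₀) + 2f(x₁) + 2f(x₂) + ... + f(xₙ)]

x_0 = 1.5000, f(x_0) = 1.496242, coefficient = 1
x_1 = 2.0625, f(x_1) = 1.818155, coefficient = 2
x_2 = 2.6250, f(x_2) = 1.296541, coefficient = 2
x_3 = 3.1875, f(x_3) = -0.146278, coefficient = 2
x_4 = 3.7500, f(x_4) = -2.143355, coefficient = 1

I ≈ (0.562500/2) × 5.289723 = 1.487735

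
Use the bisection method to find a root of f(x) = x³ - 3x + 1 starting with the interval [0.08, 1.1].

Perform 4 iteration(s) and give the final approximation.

f(x) = x³ - 3x + 1
Initial interval: [0.08, 1.1]

Iteration 1:
  c_1 = (0.080000 + 1.100000)/2 = 0.590000
  f(c_1) = f(0.590000) = -0.564621
  f(a) × f(c) < 0, new interval: [0.080000, 0.590000]
Iteration 2:
  c_2 = (0.080000 + 0.590000)/2 = 0.335000
  f(c_2) = f(0.335000) = 0.032595
  f(a) × f(c) ≥ 0, new interval: [0.335000, 0.590000]
Iteration 3:
  c_3 = (0.335000 + 0.590000)/2 = 0.462500
  f(c_3) = f(0.462500) = -0.288568
  f(a) × f(c) < 0, new interval: [0.335000, 0.462500]
Iteration 4:
  c_4 = (0.335000 + 0.462500)/2 = 0.398750
  f(c_4) = f(0.398750) = -0.132848
  f(a) × f(c) < 0, new interval: [0.335000, 0.398750]

After 4 iteration(s), the approximation is c_4 = 0.398750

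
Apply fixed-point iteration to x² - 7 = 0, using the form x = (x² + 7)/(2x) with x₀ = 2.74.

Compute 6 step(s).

Equation: x² - 7 = 0
Fixed-point form: x = (x² + 7)/(2x)
x₀ = 2.74

x_1 = g(2.740000) = 2.647372
x_2 = g(2.647372) = 2.645752
x_3 = g(2.645752) = 2.645751
x_4 = g(2.645751) = 2.645751
x_5 = g(2.645751) = 2.645751
x_6 = g(2.645751) = 2.645751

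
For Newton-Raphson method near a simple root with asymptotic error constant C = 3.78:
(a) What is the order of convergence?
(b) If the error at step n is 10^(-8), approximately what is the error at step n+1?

(a) Newton-Raphson has quadratic (order 2) convergence near simple roots.
    This means |e_{n+1}| ≈ C|e_n|².

(b) With |e_n| = 10^(-8) and C = 3.78:
    |e_{n+1}| ≈ 3.78 × (10^(-8))² = 3.78 × 10^(-16)

(a) 2 (quadratic); (b) |e_{n+1}| ≈ 3.780e-16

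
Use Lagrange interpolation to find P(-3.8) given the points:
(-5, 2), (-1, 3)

Lagrange interpolation formula:
P(x) = Σ yᵢ × Lᵢ(x)
where Lᵢ(x) = Π_{j≠i} (x - xⱼ)/(xᵢ - xⱼ)

L_0(-3.8) = (-3.8 - (-1))/(-5 - (-1)) = 0.700000
L_1(-3.8) = (-3.8 - (-5))/(-1 - (-5)) = 0.300000

P(-3.8) = 2×L_0(-3.8) + 3×L_1(-3.8)
P(-3.8) = 2.300000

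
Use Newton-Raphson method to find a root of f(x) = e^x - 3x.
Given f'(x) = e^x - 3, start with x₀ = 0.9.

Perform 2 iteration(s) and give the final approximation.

f(x) = e^x - 3x
f'(x) = e^x - 3
x₀ = 0.9

Newton-Raphson formula: x_{n+1} = x_n - f(x_n)/f'(x_n)

Iteration 1:
  f(0.900000) = -0.240397
  f'(0.900000) = -0.540397
  x_1 = 0.900000 - (-0.240397)/(-0.540397) = 0.455148
Iteration 2:
  f(0.455148) = 0.210963
  f'(0.455148) = -1.423594
  x_2 = 0.455148 - 0.210963/(-1.423594) = 0.603338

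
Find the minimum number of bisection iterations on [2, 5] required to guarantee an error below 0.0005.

We need (b-a)/2^n ≤ 0.0005
(5 - 2)/2^n ≤ 0.0005
3/2^n ≤ 0.0005
2^n ≥ 6000
n ≥ log₂(6000) = 12.55
n ≥ 13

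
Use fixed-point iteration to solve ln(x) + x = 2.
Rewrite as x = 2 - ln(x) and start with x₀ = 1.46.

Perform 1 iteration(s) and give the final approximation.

Equation: ln(x) + x = 2
Fixed-point form: x = 2 - ln(x)
x₀ = 1.46

x_1 = g(1.460000) = 1.621564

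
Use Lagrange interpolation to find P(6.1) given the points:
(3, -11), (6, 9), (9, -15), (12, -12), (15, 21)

Lagrange interpolation formula:
P(x) = Σ yᵢ × Lᵢ(x)
where Lᵢ(x) = Π_{j≠i} (x - xⱼ)/(xᵢ - xⱼ)

L_0(6.1) = (6.1 - 6)/(3 - 6) × (6.1 - 9)/(3 - 9) × (6.1 - 12)/(3 - 12) × (6.1 - 15)/(3 - 15) = -0.007833
L_1(6.1) = (6.1 - 3)/(6 - 3) × (6.1 - 9)/(6 - 9) × (6.1 - 12)/(6 - 12) × (6.1 - 15)/(6 - 15) = 0.971327
L_2(6.1) = (6.1 - 3)/(9 - 3) × (6.1 - 6)/(9 - 6) × (6.1 - 12)/(9 - 12) × (6.1 - 15)/(9 - 15) = 0.050241
L_3(6.1) = (6.1 - 3)/(12 - 3) × (6.1 - 6)/(12 - 6) × (6.1 - 9)/(12 - 9) × (6.1 - 15)/(12 - 15) = -0.016463
L_4(6.1) = (6.1 - 3)/(15 - 3) × (6.1 - 6)/(15 - 6) × (6.1 - 9)/(15 - 9) × (6.1 - 12)/(15 - 12) = 0.002728

P(6.1) = (-11)×L_0(6.1) + 9×L_1(6.1) + (-15)×L_2(6.1) + (-12)×L_3(6.1) + 21×L_4(6.1)
P(6.1) = 8.329348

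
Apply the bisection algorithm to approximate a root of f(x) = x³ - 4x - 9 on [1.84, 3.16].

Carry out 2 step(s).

f(x) = x³ - 4x - 9
Initial interval: [1.84, 3.16]

Iteration 1:
  c_1 = (1.840000 + 3.160000)/2 = 2.500000
  f(c_1) = f(2.500000) = -3.375000
  f(a) × f(c) ≥ 0, new interval: [2.500000, 3.160000]
Iteration 2:
  c_2 = (2.500000 + 3.160000)/2 = 2.830000
  f(c_2) = f(2.830000) = 2.345187
  f(a) × f(c) < 0, new interval: [2.500000, 2.830000]

After 2 iteration(s), the approximation is c_2 = 2.830000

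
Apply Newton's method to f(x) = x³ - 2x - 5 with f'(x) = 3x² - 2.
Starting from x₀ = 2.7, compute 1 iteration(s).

f(x) = x³ - 2x - 5
f'(x) = 3x² - 2
x₀ = 2.7

Newton-Raphson formula: x_{n+1} = x_n - f(x_n)/f'(x_n)

Iteration 1:
  f(2.700000) = 9.283000
  f'(2.700000) = 19.870000
  x_1 = 2.700000 - 9.283000/19.870000 = 2.232813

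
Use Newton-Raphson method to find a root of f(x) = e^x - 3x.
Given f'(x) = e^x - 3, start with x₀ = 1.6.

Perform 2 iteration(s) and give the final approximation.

f(x) = e^x - 3x
f'(x) = e^x - 3
x₀ = 1.6

Newton-Raphson formula: x_{n+1} = x_n - f(x_n)/f'(x_n)

Iteration 1:
  f(1.600000) = 0.153032
  f'(1.600000) = 1.953032
  x_1 = 1.600000 - 0.153032/1.953032 = 1.521644
Iteration 2:
  f(1.521644) = 0.014816
  f'(1.521644) = 1.579747
  x_2 = 1.521644 - 0.014816/1.579747 = 1.512265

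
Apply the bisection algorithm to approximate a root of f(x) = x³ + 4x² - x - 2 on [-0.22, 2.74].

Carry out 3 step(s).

f(x) = x³ + 4x² - x - 2
Initial interval: [-0.22, 2.74]

Iteration 1:
  c_1 = (-0.220000 + 2.740000)/2 = 1.260000
  f(c_1) = f(1.260000) = 5.090776
  f(a) × f(c) < 0, new interval: [-0.220000, 1.260000]
Iteration 2:
  c_2 = (-0.220000 + 1.260000)/2 = 0.520000
  f(c_2) = f(0.520000) = -1.297792
  f(a) × f(c) ≥ 0, new interval: [0.520000, 1.260000]
Iteration 3:
  c_3 = (0.520000 + 1.260000)/2 = 0.890000
  f(c_3) = f(0.890000) = 0.983369
  f(a) × f(c) < 0, new interval: [0.520000, 0.890000]

After 3 iteration(s), the approximation is c_3 = 0.890000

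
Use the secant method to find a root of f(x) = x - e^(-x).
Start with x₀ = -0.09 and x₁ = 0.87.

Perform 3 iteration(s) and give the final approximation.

f(x) = x - e^(-x)
x₀ = -0.09, x₁ = 0.87

Secant formula: x_{n+1} = x_n - f(x_n)(x_n - x_{n-1})/(f(x_n) - f(x_{n-1}))

Iteration 1:
  f(-0.090000) = -1.184174
  f(0.870000) = 0.451048
  x_2 = 0.870000 - 0.451048×(0.870000 - (-0.090000))/(0.451048 - (-1.184174))
       = 0.605200
Iteration 2:
  f(0.870000) = 0.451048
  f(0.605200) = 0.059235
  x_3 = 0.605200 - 0.059235×(0.605200 - 0.870000)/(0.059235 - 0.451048)
       = 0.565167
Iteration 3:
  f(0.605200) = 0.059235
  f(0.565167) = -0.003098
  x_4 = 0.565167 - (-0.003098)×(0.565167 - 0.605200)/(-0.003098 - 0.059235)
       = 0.567157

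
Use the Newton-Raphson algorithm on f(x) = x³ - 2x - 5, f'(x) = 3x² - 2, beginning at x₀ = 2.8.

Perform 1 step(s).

f(x) = x³ - 2x - 5
f'(x) = 3x² - 2
x₀ = 2.8

Newton-Raphson formula: x_{n+1} = x_n - f(x_n)/f'(x_n)

Iteration 1:
  f(2.800000) = 11.352000
  f'(2.800000) = 21.520000
  x_1 = 2.800000 - 11.352000/21.520000 = 2.272491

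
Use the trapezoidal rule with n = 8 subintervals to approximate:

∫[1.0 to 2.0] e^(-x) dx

f(x) = e^(-x)
a = 1.0, b = 2.0, n = 8
h = (b - a)/n = 0.125000

Trapezoidal rule: (h/2)[f(x₀) + 2f(x₁) + 2f(x₂) + ... + f(xₙ)]

x_0 = 1.0000, f(x_0) = 0.367879, coefficient = 1
x_1 = 1.1250, f(x_1) = 0.324652, coefficient = 2
x_2 = 1.2500, f(x_2) = 0.286505, coefficient = 2
x_3 = 1.3750, f(x_3) = 0.252840, coefficient = 2
x_4 = 1.5000, f(x_4) = 0.223130, coefficient = 2
x_5 = 1.6250, f(x_5) = 0.196912, coefficient = 2
x_6 = 1.7500, f(x_6) = 0.173774, coefficient = 2
x_7 = 1.8750, f(x_7) = 0.153355, coefficient = 2
x_8 = 2.0000, f(x_8) = 0.135335, coefficient = 1

I ≈ (0.125000/2) × 3.725550 = 0.232847
Exact value: 0.232544
Error: 0.000303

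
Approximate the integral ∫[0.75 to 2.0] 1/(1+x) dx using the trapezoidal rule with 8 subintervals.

f(x) = 1/(1+x)
a = 0.75, b = 2.0, n = 8
h = (b - a)/n = 0.156250

Trapezoidal rule: (h/2)[f(x₀) + 2f(x₁) + 2f(x₂) + ... + f(xₙ)]

x_0 = 0.7500, f(x_0) = 0.571429, coefficient = 1
x_1 = 0.9062, f(x_1) = 0.524590, coefficient = 2
x_2 = 1.0625, f(x_2) = 0.484848, coefficient = 2
x_3 = 1.2188, f(x_3) = 0.450704, coefficient = 2
x_4 = 1.3750, f(x_4) = 0.421053, coefficient = 2
x_5 = 1.5312, f(x_5) = 0.395062, coefficient = 2
x_6 = 1.6875, f(x_6) = 0.372093, coefficient = 2
x_7 = 1.8438, f(x_7) = 0.351648, coefficient = 2
x_8 = 2.0000, f(x_8) = 0.333333, coefficient = 1

I ≈ (0.156250/2) × 6.904759 = 0.539434
Exact value: 0.538997
Error: 0.000438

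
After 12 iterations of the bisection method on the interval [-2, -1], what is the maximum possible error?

Bisection error bound: |error| ≤ (b-a)/2^n
|error| ≤ (-1 - (-2))/2^12 = 1/2^12
|error| ≤ 0.0002441406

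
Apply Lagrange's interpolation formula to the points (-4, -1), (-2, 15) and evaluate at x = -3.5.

Lagrange interpolation formula:
P(x) = Σ yᵢ × Lᵢ(x)
where Lᵢ(x) = Π_{j≠i} (x - xⱼ)/(xᵢ - xⱼ)

L_0(-3.5) = (-3.5 - (-2))/(-4 - (-2)) = 0.750000
L_1(-3.5) = (-3.5 - (-4))/(-2 - (-4)) = 0.250000

P(-3.5) = (-1)×L_0(-3.5) + 15×L_1(-3.5)
P(-3.5) = 3.000000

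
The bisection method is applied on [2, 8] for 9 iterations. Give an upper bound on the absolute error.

Bisection error bound: |error| ≤ (b-a)/2^n
|error| ≤ (8 - 2)/2^9 = 6/2^9
|error| ≤ 0.0117187500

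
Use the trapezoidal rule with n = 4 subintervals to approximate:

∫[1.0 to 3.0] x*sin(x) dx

f(x) = x*sin(x)
a = 1.0, b = 3.0, n = 4
h = (b - a)/n = 0.500000

Trapezoidal rule: (h/2)[f(x₀) + 2f(x₁) + 2f(x₂) + ... + f(xₙ)]

x_0 = 1.0000, f(x_0) = 0.841471, coefficient = 1
x_1 = 1.5000, f(x_1) = 1.496242, coefficient = 2
x_2 = 2.0000, f(x_2) = 1.818595, coefficient = 2
x_3 = 2.5000, f(x_3) = 1.496180, coefficient = 2
x_4 = 3.0000, f(x_4) = 0.423360, coefficient = 1

I ≈ (0.500000/2) × 10.886866 = 2.721717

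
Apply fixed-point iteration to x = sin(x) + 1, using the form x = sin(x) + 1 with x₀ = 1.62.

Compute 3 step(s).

Equation: x = sin(x) + 1
Fixed-point form: x = sin(x) + 1
x₀ = 1.62

x_1 = g(1.620000) = 1.998790
x_2 = g(1.998790) = 1.909800
x_3 = g(1.909800) = 1.943086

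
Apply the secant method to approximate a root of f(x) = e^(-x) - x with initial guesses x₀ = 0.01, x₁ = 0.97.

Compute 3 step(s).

f(x) = e^(-x) - x
x₀ = 0.01, x₁ = 0.97

Secant formula: x_{n+1} = x_n - f(x_n)(x_n - x_{n-1})/(f(x_n) - f(x_{n-1}))

Iteration 1:
  f(0.010000) = 0.980050
  f(0.970000) = -0.590917
  x_2 = 0.970000 - (-0.590917)×(0.970000 - 0.010000)/(-0.590917 - 0.980050)
       = 0.608897
Iteration 2:
  f(0.970000) = -0.590917
  f(0.608897) = -0.064947
  x_3 = 0.608897 - (-0.064947)×(0.608897 - 0.970000)/(-0.064947 - (-0.590917))
       = 0.564308
Iteration 3:
  f(0.608897) = -0.064947
  f(0.564308) = 0.004445
  x_4 = 0.564308 - 0.004445×(0.564308 - 0.608897)/(0.004445 - (-0.064947))
       = 0.567165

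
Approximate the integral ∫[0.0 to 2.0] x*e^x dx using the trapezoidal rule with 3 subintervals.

f(x) = x*e^x
a = 0.0, b = 2.0, n = 3
h = (b - a)/n = 0.666667

Trapezoidal rule: (h/2)[f(x₀) + 2f(x₁) + 2f(x₂) + ... + f(xₙ)]

x_0 = 0.0000, f(x_0) = 0.000000, coefficient = 1
x_1 = 0.6667, f(x_1) = 1.298489, coefficient = 2
x_2 = 1.3333, f(x_2) = 5.058224, coefficient = 2
x_3 = 2.0000, f(x_3) = 14.778112, coefficient = 1

I ≈ (0.666667/2) × 27.491539 = 9.163846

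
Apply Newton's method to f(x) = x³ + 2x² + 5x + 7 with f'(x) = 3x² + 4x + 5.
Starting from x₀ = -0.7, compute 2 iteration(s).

f(x) = x³ + 2x² + 5x + 7
f'(x) = 3x² + 4x + 5
x₀ = -0.7

Newton-Raphson formula: x_{n+1} = x_n - f(x_n)/f'(x_n)

Iteration 1:
  f(-0.700000) = 4.137000
  f'(-0.700000) = 3.670000
  x_1 = -0.700000 - 4.137000/3.670000 = -1.827248
Iteration 2:
  f(-1.827248) = -1.559449
  f'(-1.827248) = 7.707513
  x_2 = -1.827248 - (-1.559449)/7.707513 = -1.624920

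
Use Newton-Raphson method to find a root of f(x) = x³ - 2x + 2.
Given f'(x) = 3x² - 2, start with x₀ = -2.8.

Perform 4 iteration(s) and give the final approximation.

f(x) = x³ - 2x + 2
f'(x) = 3x² - 2
x₀ = -2.8

Newton-Raphson formula: x_{n+1} = x_n - f(x_n)/f'(x_n)

Iteration 1:
  f(-2.800000) = -14.352000
  f'(-2.800000) = 21.520000
  x_1 = -2.800000 - (-14.352000)/21.520000 = -2.133086
Iteration 2:
  f(-2.133086) = -3.439483
  f'(-2.133086) = 11.650161
  x_2 = -2.133086 - (-3.439483)/11.650161 = -1.837855
Iteration 3:
  f(-1.837855) = -0.532033
  f'(-1.837855) = 8.133133
  x_3 = -1.837855 - (-0.532033)/8.133133 = -1.772439
Iteration 4:
  f(-1.772439) = -0.023314
  f'(-1.772439) = 7.424625
  x_4 = -1.772439 - (-0.023314)/7.424625 = -1.769299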